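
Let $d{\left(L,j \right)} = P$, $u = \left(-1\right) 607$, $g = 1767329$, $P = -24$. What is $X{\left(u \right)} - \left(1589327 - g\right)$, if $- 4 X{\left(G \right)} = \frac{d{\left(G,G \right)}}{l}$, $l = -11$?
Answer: $\frac{1958016}{11} \approx 1.78 \cdot 10^{5}$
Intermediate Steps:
$u = -607$
$d{\left(L,j \right)} = -24$
$X{\left(G \right)} = - \frac{6}{11}$ ($X{\left(G \right)} = - \frac{\left(-24\right) \frac{1}{-11}}{4} = - \frac{\left(-24\right) \left(- \frac{1}{11}\right)}{4} = \left(- \frac{1}{4}\right) \frac{24}{11} = - \frac{6}{11}$)
$X{\left(u \right)} - \left(1589327 - g\right) = - \frac{6}{11} - \left(1589327 - 1767329\right) = - \frac{6}{11} - -178002 = - \frac{6}{11} + 178002 = \frac{1958016}{11}$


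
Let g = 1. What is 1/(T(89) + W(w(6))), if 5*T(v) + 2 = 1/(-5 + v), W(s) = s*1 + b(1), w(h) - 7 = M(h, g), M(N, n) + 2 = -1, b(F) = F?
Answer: 420/1933 ≈ 0.21728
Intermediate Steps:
M(N, n) = -3 (M(N, n) = -2 - 1 = -3)
w(h) = 4 (w(h) = 7 - 3 = 4)
W(s) = 1 + s (W(s) = s*1 + 1 = s + 1 = 1 + s)
T(v) = -⅖ + 1/(5*(-5 + v))
1/(T(89) + W(w(6))) = 1/((11 - 2*89)/(5*(-5 + 89)) + (1 + 4)) = 1/((⅕)*(11 - 178)/84 + 5) = 1/((⅕)*(1/84)*(-167) + 5) = 1/(-167/420 + 5) = 1/(1933/420) = 420/1933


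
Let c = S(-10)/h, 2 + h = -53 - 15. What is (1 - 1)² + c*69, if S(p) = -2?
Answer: 69/35 ≈ 1.9714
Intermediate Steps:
h = -70 (h = -2 + (-53 - 15) = -2 - 68 = -70)
c = 1/35 (c = -2/(-70) = -2*(-1/70) = 1/35 ≈ 0.028571)
(1 - 1)² + c*69 = (1 - 1)² + (1/35)*69 = 0² + 69/35 = 0 + 69/35 = 69/35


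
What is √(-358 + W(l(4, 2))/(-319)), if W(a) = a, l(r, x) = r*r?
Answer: I*√36435542/319 ≈ 18.922*I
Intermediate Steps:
l(r, x) = r²
√(-358 + W(l(4, 2))/(-319)) = √(-358 + 4²/(-319)) = √(-358 + 16*(-1/319)) = √(-358 - 16/319) = √(-114218/319) = I*√36435542/319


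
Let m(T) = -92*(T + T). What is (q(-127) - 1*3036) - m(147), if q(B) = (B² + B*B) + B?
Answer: 56143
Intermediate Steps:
q(B) = B + 2*B² (q(B) = (B² + B²) + B = 2*B² + B = B + 2*B²)
m(T) = -184*T
(q(-127) - 1*3036) - m(147) = (-127*(1 + 2*(-127)) - 1*3036) - (-184)*147 = (-127*(1 - 254) - 3036) - 1*(-27048) = (-127*(-253) - 3036) + 27048 = (32131 - 3036) + 27048 = 29095 + 27048 = 56143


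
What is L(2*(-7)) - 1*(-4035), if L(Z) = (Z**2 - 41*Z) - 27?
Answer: 4778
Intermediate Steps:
L(Z) = -27 + Z**2 - 41*Z
L(2*(-7)) - 1*(-4035) = (-27 + (2*(-7))**2 - 82*(-7)) - 1*(-4035) = (-27 + (-14)**2 - 41*(-14)) + 4035 = (-27 + 196 + 574) + 4035 = 743 + 4035 = 4778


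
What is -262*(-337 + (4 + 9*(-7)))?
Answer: 103752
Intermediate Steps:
-262*(-337 + (4 + 9*(-7))) = -262*(-337 + (4 - 63)) = -262*(-337 - 59) = -262*(-396) = 103752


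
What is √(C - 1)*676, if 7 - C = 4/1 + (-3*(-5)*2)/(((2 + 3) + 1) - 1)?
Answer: 1352*I ≈ 1352.0*I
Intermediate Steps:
C = -3 (C = 7 - (4/1 + (-3*(-5)*2)/(((2 + 3) + 1) - 1)) = 7 - (4*1 + (15*2)/((5 + 1) - 1)) = 7 - (4 + 30/(6 - 1)) = 7 - (4 + 30/5) = 7 - (4 + 30*(⅕)) = 7 - (4 + 6) = 7 - 1*10 = 7 - 10 = -3)
√(C - 1)*676 = √(-3 - 1)*676 = √(-4)*676 = (2*I)*676 = 1352*I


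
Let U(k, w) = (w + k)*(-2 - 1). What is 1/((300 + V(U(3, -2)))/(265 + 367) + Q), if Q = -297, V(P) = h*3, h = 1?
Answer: -632/187401 ≈ -0.0033724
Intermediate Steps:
U(k, w) = -3*k - 3*w (U(k, w) = (k + w)*(-3) = -3*k - 3*w)
V(P) = 3 (V(P) = 1*3 = 3)
1/((300 + V(U(3, -2)))/(265 + 367) + Q) = 1/((300 + 3)/(265 + 367) - 297) = 1/(303/632 - 297) = 1/(-187401/632) = -632/187401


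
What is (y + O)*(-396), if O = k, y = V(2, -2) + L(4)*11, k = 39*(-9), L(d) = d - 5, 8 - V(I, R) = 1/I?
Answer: 140382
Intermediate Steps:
V(I, R) = 8 - 1/I
L(d) = -5 + d
k = -351
y = -7/2 (y = (8 - 1/2) + (-5 + 4)*11 = (8 - 1*½) - 1*11 = (8 - ½) - 11 = 15/2 - 11 = -7/2 ≈ -3.5000)
O = -351
(y + O)*(-396) = (-7/2 - 351)*(-396) = -709/2*(-396) = 140382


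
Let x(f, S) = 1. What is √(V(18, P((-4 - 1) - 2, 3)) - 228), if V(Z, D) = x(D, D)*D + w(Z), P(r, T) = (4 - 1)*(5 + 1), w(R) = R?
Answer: 8*I*√3 ≈ 13.856*I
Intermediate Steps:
P(r, T) = 18 (P(r, T) = 3*6 = 18)
V(Z, D) = D + Z (V(Z, D) = 1*D + Z = D + Z)
√(V(18, P((-4 - 1) - 2, 3)) - 228) = √((18 + 18) - 228) = √(36 - 228) = √(-192) = 8*I*√3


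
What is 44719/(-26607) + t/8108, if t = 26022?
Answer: 164892851/107864778 ≈ 1.5287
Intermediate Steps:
44719/(-26607) + t/8108 = 44719/(-26607) + 26022/8108 = 44719*(-1/26607) + 26022*(1/8108) = -44719/26607 + 13011/4054 = 164892851/107864778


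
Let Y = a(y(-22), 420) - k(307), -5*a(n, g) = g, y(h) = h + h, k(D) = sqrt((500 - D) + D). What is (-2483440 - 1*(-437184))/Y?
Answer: 42971376/1639 - 5115640*sqrt(5)/1639 ≈ 19239.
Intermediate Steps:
k(D) = 10*sqrt(5) (k(D) = sqrt(500) = 10*sqrt(5))
y(h) = 2*h
a(n, g) = -g/5
Y = -84 - 10*sqrt(5) (Y = -1/5*420 - 10*sqrt(5) = -84 - 10*sqrt(5) ≈ -106.36)
(-2483440 - 1*(-437184))/Y = (-2483440 - 1*(-437184))/(-84 - 10*sqrt(5)) = (-2483440 + 437184)/(-84 - 10*sqrt(5)) = -2046256/(-84 - 10*sqrt(5))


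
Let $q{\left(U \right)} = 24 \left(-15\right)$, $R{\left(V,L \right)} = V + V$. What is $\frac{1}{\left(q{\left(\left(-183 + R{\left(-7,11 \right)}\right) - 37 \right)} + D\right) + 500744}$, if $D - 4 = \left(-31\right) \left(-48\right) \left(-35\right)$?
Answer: $\frac{1}{448308} \approx 2.2306 \cdot 10^{-6}$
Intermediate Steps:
$R{\left(V,L \right)} = 2 V$
$q{\left(U \right)} = -360$
$D = -52076$ ($D = 4 + \left(-31\right) \left(-48\right) \left(-35\right) = 4 + 1488 \left(-35\right) = 4 - 52080 = -52076$)
$\frac{1}{\left(q{\left(\left(-183 + R{\left(-7,11 \right)}\right) - 37 \right)} + D\right) + 500744} = \frac{1}{\left(-360 - 52076\right) + 500744} = \frac{1}{-52436 + 500744} = \frac{1}{448308}$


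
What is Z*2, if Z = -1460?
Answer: -2920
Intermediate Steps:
Z*2 = -1460*2 = -2920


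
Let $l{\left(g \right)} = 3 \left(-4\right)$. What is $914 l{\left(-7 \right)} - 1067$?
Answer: $-12035$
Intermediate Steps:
$l{\left(g \right)} = -12$
$914 l{\left(-7 \right)} - 1067 = 914 \left(-12\right) - 1067 = -10968 - 1067 = -12035$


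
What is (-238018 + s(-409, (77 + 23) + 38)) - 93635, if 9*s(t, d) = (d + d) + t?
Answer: -2985010/9 ≈ -3.3167e+5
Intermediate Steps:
s(t, d) = t/9 + 2*d/9 (s(t, d) = ((d + d) + t)/9 = (2*d + t)/9 = (t + 2*d)/9 = t/9 + 2*d/9)
(-238018 + s(-409, (77 + 23) + 38)) - 93635 = (-238018 + ((1/9)*(-409) + 2*((77 + 23) + 38)/9)) - 93635 = (-238018 + (-409/9 + 2*(100 + 38)/9)) - 93635 = (-238018 + (-409/9 + (2/9)*138)) - 93635 = (-238018 + (-409/9 + 92/3)) - 93635 = (-238018 - 133/9) - 93635 = -2142295/9 - 93635 = -2985010/9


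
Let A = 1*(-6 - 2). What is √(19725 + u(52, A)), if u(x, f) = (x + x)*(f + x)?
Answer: √24301 ≈ 155.89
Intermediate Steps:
A = -8 (A = 1*(-8) = -8)
u(x, f) = 2*x*(f + x) (u(x, f) = (2*x)*(f + x) = 2*x*(f + x))
√(19725 + u(52, A)) = √(19725 + 2*52*(-8 + 52)) = √(19725 + 2*52*44) = √(19725 + 4576) = √24301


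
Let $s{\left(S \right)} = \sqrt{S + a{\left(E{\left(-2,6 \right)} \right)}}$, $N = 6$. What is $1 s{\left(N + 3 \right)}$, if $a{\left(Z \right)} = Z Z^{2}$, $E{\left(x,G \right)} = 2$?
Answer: $\sqrt{17} \approx 4.1231$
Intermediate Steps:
$a{\left(Z \right)} = Z^{3}$
$s{\left(S \right)} = \sqrt{8 + S}$ ($s{\left(S \right)} = \sqrt{S + 2^{3}} = \sqrt{S + 8} = \sqrt{8 + S}$)
$1 s{\left(N + 3 \right)} = 1 \sqrt{8 + \left(6 + 3\right)} = 1 \sqrt{8 + 9} = 1 \sqrt{17} = \sqrt{17}$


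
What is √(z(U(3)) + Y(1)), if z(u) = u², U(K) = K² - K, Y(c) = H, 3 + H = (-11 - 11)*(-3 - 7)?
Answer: √253 ≈ 15.906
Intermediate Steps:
H = 217 (H = -3 + (-11 - 11)*(-3 - 7) = -3 - 22*(-10) = -3 + 220 = 217)
Y(c) = 217
√(z(U(3)) + Y(1)) = √((3*(-1 + 3))² + 217) = √((3*2)² + 217) = √(6² + 217) = √(36 + 217) = √253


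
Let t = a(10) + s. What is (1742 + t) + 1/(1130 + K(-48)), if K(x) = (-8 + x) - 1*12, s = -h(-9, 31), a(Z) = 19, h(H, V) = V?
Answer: 1837261/1062 ≈ 1730.0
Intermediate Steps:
s = -31 (s = -1*31 = -31)
K(x) = -20 + x (K(x) = (-8 + x) - 12 = -20 + x)
t = -12 (t = 19 - 31 = -12)
(1742 + t) + 1/(1130 + K(-48)) = (1742 - 12) + 1/(1130 + (-20 - 48)) = 1730 + 1/(1130 - 68) = 1730 + 1/1062 = 1837261/1062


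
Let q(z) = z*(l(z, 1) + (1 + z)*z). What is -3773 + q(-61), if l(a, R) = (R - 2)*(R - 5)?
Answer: -227277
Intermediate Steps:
l(a, R) = (-5 + R)*(-2 + R) (l(a, R) = (-2 + R)*(-5 + R) = (-5 + R)*(-2 + R))
q(z) = z*(4 + z*(1 + z)) (q(z) = z*((10 + 1² - 7*1) + (1 + z)*z) = z*((10 + 1 - 7) + z*(1 + z)) = z*(4 + z*(1 + z)))
-3773 + q(-61) = -3773 - 61*(4 - 61 + (-61)²) = -3773 - 61*(4 - 61 + 3721) = -3773 - 61*3664 = -3773 - 223504 = -227277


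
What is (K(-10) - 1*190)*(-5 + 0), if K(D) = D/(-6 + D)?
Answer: 7575/8 ≈ 946.88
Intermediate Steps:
K(D) = D/(-6 + D)
(K(-10) - 1*190)*(-5 + 0) = (-10/(-6 - 10) - 1*190)*(-5 + 0) = (-10/(-16) - 190)*(-5) = (-10*(-1/16) - 190)*(-5) = (5/8 - 190)*(-5) = -1515/8*(-5) = 7575/8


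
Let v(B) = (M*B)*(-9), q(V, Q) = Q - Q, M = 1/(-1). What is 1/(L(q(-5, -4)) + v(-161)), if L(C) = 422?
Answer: -1/1027 ≈ -0.00097371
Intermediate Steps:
M = -1
q(V, Q) = 0
v(B) = 9*B (v(B) = -B*(-9) = 9*B)
1/(L(q(-5, -4)) + v(-161)) = 1/(422 + 9*(-161)) = 1/(422 - 1449) = 1/(-1027) = -1/1027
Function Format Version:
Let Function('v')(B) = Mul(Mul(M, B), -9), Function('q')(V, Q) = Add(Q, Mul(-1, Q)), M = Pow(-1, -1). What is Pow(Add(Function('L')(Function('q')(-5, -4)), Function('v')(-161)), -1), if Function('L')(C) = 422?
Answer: Rational(-1, 1027) ≈ -0.00097371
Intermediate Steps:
M = -1
Function('q')(V, Q) = 0
Function('v')(B) = Mul(9, B) (Function('v')(B) = Mul(Mul(-1, B), -9) = Mul(9, B))
Pow(Add(Function('L')(Function('q')(-5, -4)), Function('v')(-161)), -1) = Pow(Add(422, Mul(9, -161)), -1) = Pow(Add(422, -1449), -1) = Pow(-1027, -1) = Rational(-1, 1027)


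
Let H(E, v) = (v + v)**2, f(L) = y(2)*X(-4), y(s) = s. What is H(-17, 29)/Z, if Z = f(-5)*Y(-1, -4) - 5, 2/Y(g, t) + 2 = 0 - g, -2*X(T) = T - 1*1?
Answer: -3364/15 ≈ -224.27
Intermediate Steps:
X(T) = 1/2 - T/2 (X(T) = -(T - 1*1)/2 = -(T - 1)/2 = -(-1 + T)/2 = 1/2 - T/2)
f(L) = 5 (f(L) = 2*(1/2 - 1/2*(-4)) = 2*(1/2 + 2) = 2*(5/2) = 5)
Y(g, t) = 2/(-2 - g) (Y(g, t) = 2/(-2 + (0 - g)) = 2/(-2 - g))
H(E, v) = 4*v**2 (H(E, v) = (2*v)**2 = 4*v**2)
Z = -15 (Z = 5*(-2/(2 - 1)) - 5 = 5*(-2/1) - 5 = 5*(-2*1) - 5 = 5*(-2) - 5 = -10 - 5 = -15)
H(-17, 29)/Z = (4*29**2)/(-15) = (4*841)*(-1/15) = 3364*(-1/15) = -3364/15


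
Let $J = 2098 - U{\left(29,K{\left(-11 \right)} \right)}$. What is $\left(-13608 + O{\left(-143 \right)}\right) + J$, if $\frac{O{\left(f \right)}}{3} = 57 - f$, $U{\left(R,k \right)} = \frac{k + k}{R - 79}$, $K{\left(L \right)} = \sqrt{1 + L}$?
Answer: $-10910 + \frac{i \sqrt{10}}{25} \approx -10910.0 + 0.12649 i$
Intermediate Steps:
$U{\left(R,k \right)} = \frac{2 k}{-79 + R}$
$O{\left(f \right)} = 171 - 3 f$ ($O{\left(f \right)} = 3 \left(57 - f\right) = 171 - 3 f$)
$J = 2098 + \frac{i \sqrt{10}}{25}$ ($J = 2098 - \frac{2 \sqrt{1 - 11}}{-79 + 29} = 2098 - \frac{2 \sqrt{-10}}{-50} = 2098 - 2 i \sqrt{10} \left(- \frac{1}{50}\right) = 2098 - - \frac{i \sqrt{10}}{25} = 2098 + \frac{i \sqrt{10}}{25} \approx 2098.0 + 0.12649 i$)
$\left(-13608 + O{\left(-143 \right)}\right) + J = \left(-13608 + \left(171 - -429\right)\right) + \left(2098 + \frac{i \sqrt{10}}{25}\right) = \left(-13608 + \left(171 + 429\right)\right) + \left(2098 + \frac{i \sqrt{10}}{25}\right) = \left(-13608 + 600\right) + \left(2098 + \frac{i \sqrt{10}}{25}\right) = -13008 + \left(2098 + \frac{i \sqrt{10}}{25}\right) = -10910 + \frac{i \sqrt{10}}{25}$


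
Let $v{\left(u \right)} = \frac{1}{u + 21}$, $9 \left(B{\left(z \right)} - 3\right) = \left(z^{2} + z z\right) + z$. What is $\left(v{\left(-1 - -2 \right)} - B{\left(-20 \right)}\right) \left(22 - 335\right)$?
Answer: $\frac{1851395}{66} \approx 28051.0$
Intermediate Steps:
$B{\left(z \right)} = 3 + \frac{z}{9} + \frac{2 z^{2}}{9}$ ($B{\left(z \right)} = 3 + \frac{\left(z^{2} + z z\right) + z}{9} = 3 + \frac{\left(z^{2} + z^{2}\right) + z}{9} = 3 + \frac{2 z^{2} + z}{9} = 3 + \frac{z + 2 z^{2}}{9} = 3 + \left(\frac{z}{9} + \frac{2 z^{2}}{9}\right) = 3 + \frac{z}{9} + \frac{2 z^{2}}{9}$)
$v{\left(u \right)} = \frac{1}{21 + u}$
$\left(v{\left(-1 - -2 \right)} - B{\left(-20 \right)}\right) \left(22 - 335\right) = \left(\frac{1}{21 - -1} - \left(3 + \frac{1}{9} \left(-20\right) + \frac{2 \left(-20\right)^{2}}{9}\right)\right) \left(22 - 335\right) = \left(\frac{1}{21 + \left(-1 + 2\right)} - \left(3 - \frac{20}{9} + \frac{2}{9} \cdot 400\right)\right) \left(-313\right) = \left(\frac{1}{21 + 1} - \left(3 - \frac{20}{9} + \frac{800}{9}\right)\right) \left(-313\right) = \left(\frac{1}{22} - \frac{269}{3}\right) \left(-313\right) = \left(- \frac{5915}{66}\right) \left(-313\right) = \frac{1851395}{66}$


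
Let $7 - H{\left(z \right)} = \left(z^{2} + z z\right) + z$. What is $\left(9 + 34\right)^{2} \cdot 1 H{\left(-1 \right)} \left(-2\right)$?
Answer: $-22188$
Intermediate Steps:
$H{\left(z \right)} = 7 - z - 2 z^{2}$ ($H{\left(z \right)} = 7 - \left(\left(z^{2} + z z\right) + z\right) = 7 - \left(\left(z^{2} + z^{2}\right) + z\right) = 7 - \left(2 z^{2} + z\right) = 7 - \left(z + 2 z^{2}\right) = 7 - z - 2 z^{2}$)
$\left(9 + 34\right)^{2} \cdot 1 H{\left(-1 \right)} \left(-2\right) = \left(9 + 34\right)^{2} \cdot 1 \left(7 - -1 - 2 \left(-1\right)^{2}\right) \left(-2\right) = 43^{2} \cdot 1 \left(7 + 1 - 2\right) \left(-2\right) = 1849 \cdot 1 \left(7 + 1 - 2\right) \left(-2\right) = 1849 \cdot 1 \cdot 6 \left(-2\right) = 1849 \cdot 6 \left(-2\right) = 1849 \left(-12\right) = -22188$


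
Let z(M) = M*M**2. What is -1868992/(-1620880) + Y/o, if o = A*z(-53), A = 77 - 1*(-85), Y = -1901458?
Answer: 1504953831389/1221640743285 ≈ 1.2319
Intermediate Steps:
z(M) = M**3
A = 162 (A = 77 + 85 = 162)
o = -24118074 (o = 162*(-53)**3 = 162*(-148877) = -24118074)
-1868992/(-1620880) + Y/o = -1868992/(-1620880) - 1901458/(-24118074) = -1868992*(-1/1620880) - 1901458*(-1/24118074) = 116812/101305 + 950729/12059037 = 1504953831389/1221640743285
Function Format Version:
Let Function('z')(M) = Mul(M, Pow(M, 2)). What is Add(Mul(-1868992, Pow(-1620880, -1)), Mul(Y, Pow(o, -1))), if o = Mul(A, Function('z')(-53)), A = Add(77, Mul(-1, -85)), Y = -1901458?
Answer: Rational(1504953831389, 1221640743285) ≈ 1.2319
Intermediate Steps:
Function('z')(M) = Pow(M, 3)
A = 162 (A = Add(77, 85) = 162)
o = -24118074 (o = Mul(162, Pow(-53, 3)) = Mul(162, -148877) = -24118074)
Add(Mul(-1868992, Pow(-1620880, -1)), Mul(Y, Pow(o, -1))) = Add(Mul(-1868992, Pow(-1620880, -1)), Mul(-1901458, Pow(-24118074, -1))) = Add(Mul(-1868992, Rational(-1, 1620880)), Mul(-1901458, Rational(-1, 24118074))) = Add(Rational(116812, 101305), Rational(950729, 12059037)) = Rational(1504953831389, 1221640743285)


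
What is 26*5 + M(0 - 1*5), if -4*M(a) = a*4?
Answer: 135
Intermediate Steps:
M(a) = -a (M(a) = -a*4/4 = -a)
26*5 + M(0 - 1*5) = 26*5 - (0 - 1*5) = 130 - (0 - 5) = 130 - 1*(-5) = 130 + 5 = 135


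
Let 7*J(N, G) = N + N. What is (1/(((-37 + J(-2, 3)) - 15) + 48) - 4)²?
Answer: 18225/1024 ≈ 17.798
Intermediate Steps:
J(N, G) = 2*N/7 (J(N, G) = (N + N)/7 = (2*N)/7 = 2*N/7)
(1/(((-37 + J(-2, 3)) - 15) + 48) - 4)² = (1/(((-37 + (2/7)*(-2)) - 15) + 48) - 4)² = (1/(((-37 - 4/7) - 15) + 48) - 4)² = (1/((-263/7 - 15) + 48) - 4)² = (1/(-368/7 + 48) - 4)² = (1/(-32/7) - 4)² = (-7/32 - 4)² = (-135/32)² = 18225/1024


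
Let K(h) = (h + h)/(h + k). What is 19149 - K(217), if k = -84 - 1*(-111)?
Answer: 2335961/122 ≈ 19147.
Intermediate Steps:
k = 27 (k = -84 + 111 = 27)
K(h) = 2*h/(27 + h) (K(h) = (h + h)/(h + 27) = (2*h)/(27 + h) = 2*h/(27 + h))
19149 - K(217) = 19149 - 2*217/(27 + 217) = 19149 - 2*217/244 = 19149 - 1*217/122 = 19149 - 217/122 = 2335961/122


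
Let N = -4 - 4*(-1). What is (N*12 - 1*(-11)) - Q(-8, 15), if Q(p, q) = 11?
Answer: 0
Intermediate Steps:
N = 0 (N = -4 + 4 = 0)
(N*12 - 1*(-11)) - Q(-8, 15) = (0*12 - 1*(-11)) - 1*11 = (0 + 11) - 11 = 11 - 11 = 0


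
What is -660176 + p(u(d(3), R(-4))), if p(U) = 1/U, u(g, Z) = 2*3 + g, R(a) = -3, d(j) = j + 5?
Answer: -9242463/14 ≈ -6.6018e+5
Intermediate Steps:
d(j) = 5 + j
u(g, Z) = 6 + g
-660176 + p(u(d(3), R(-4))) = -660176 + 1/(6 + (5 + 3)) = -660176 + 1/(6 + 8) = -660176 + 1/14 = -9242463/14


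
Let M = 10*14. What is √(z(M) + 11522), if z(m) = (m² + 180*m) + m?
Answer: √56462 ≈ 237.62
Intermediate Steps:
M = 140
z(m) = m² + 181*m
√(z(M) + 11522) = √(140*(181 + 140) + 11522) = √(140*321 + 11522) = √(44940 + 11522) = √56462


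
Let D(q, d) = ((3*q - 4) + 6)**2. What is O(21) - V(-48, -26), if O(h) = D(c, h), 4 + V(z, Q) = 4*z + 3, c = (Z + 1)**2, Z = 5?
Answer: 12293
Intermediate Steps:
c = 36 (c = (5 + 1)**2 = 6**2 = 36)
V(z, Q) = -1 + 4*z (V(z, Q) = -4 + (4*z + 3) = -4 + (3 + 4*z) = -1 + 4*z)
D(q, d) = (2 + 3*q)**2 (D(q, d) = ((-4 + 3*q) + 6)**2 = (2 + 3*q)**2)
O(h) = 12100 (O(h) = (2 + 3*36)**2 = (2 + 108)**2 = 110**2 = 12100)
O(21) - V(-48, -26) = 12100 - (-1 + 4*(-48)) = 12100 - (-1 - 192) = 12100 - 1*(-193) = 12100 + 193 = 12293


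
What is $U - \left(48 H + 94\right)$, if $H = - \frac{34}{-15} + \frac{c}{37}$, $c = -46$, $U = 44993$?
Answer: $\frac{8297227}{185} \approx 44850.0$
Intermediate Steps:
$H = \frac{568}{555}$ ($H = - \frac{34}{-15} - \frac{46}{37} = \left(-34\right) \left(- \frac{1}{15}\right) - \frac{46}{37} = \frac{34}{15} - \frac{46}{37} = \frac{568}{555} \approx 1.0234$)
$U - \left(48 H + 94\right) = 44993 - \left(48 \cdot \frac{568}{555} + 94\right) = 44993 - \left(\frac{9088}{185} + 94\right) = 44993 - \frac{26478}{185} = \frac{8297227}{185}$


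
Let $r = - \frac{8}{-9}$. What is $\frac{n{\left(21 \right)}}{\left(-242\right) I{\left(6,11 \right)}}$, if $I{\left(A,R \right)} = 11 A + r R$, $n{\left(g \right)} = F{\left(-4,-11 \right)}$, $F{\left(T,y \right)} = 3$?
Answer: $- \frac{27}{165044} \approx -0.00016359$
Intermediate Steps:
$n{\left(g \right)} = 3$
$r = \frac{8}{9}$ ($r = \left(-8\right) \left(- \frac{1}{9}\right) = \frac{8}{9} \approx 0.88889$)
$I{\left(A,R \right)} = 11 A + \frac{8 R}{9}$
$\frac{n{\left(21 \right)}}{\left(-242\right) I{\left(6,11 \right)}} = \frac{3}{\left(-242\right) \left(11 \cdot 6 + \frac{8}{9} \cdot 11\right)} = \frac{3}{\left(-242\right) \left(66 + \frac{88}{9}\right)} = \frac{3}{\left(-242\right) \frac{682}{9}} = \frac{3}{- \frac{165044}{9}} = 3 \left(- \frac{9}{165044}\right) = - \frac{27}{165044}$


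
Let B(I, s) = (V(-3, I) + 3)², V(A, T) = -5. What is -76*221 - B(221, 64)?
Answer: -16800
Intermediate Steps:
B(I, s) = 4 (B(I, s) = (-5 + 3)² = (-2)² = 4)
-76*221 - B(221, 64) = -76*221 - 1*4 = -16796 - 4 = -16800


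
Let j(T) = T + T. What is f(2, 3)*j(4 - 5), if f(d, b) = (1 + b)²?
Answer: -32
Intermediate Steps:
j(T) = 2*T
f(2, 3)*j(4 - 5) = (1 + 3)²*(2*(4 - 5)) = 4²*(2*(-1)) = 16*(-2) = -32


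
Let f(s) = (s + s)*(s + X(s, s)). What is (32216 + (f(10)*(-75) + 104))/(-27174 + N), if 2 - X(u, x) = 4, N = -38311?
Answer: -4064/13097 ≈ -0.31030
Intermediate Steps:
X(u, x) = -2 (X(u, x) = 2 - 1*4 = 2 - 4 = -2)
f(s) = 2*s*(-2 + s) (f(s) = (s + s)*(s - 2) = (2*s)*(-2 + s) = 2*s*(-2 + s))
(32216 + (f(10)*(-75) + 104))/(-27174 + N) = (32216 + ((2*10*(-2 + 10))*(-75) + 104))/(-27174 - 38311) = (32216 + ((2*10*8)*(-75) + 104))/(-65485) = (32216 + (160*(-75) + 104))*(-1/65485) = (32216 + (-12000 + 104))*(-1/65485) = (32216 - 11896)*(-1/65485) = 20320*(-1/65485) = -4064/13097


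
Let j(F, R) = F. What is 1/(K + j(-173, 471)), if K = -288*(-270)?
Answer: 1/77587 ≈ 1.2889e-5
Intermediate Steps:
K = 77760
1/(K + j(-173, 471)) = 1/(77760 - 173) = 1/77587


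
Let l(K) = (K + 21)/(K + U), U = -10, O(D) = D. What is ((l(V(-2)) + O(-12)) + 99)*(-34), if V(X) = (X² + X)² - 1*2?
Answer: -11441/4 ≈ -2860.3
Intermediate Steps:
V(X) = -2 + (X + X²)² (V(X) = (X + X²)² - 2 = -2 + (X + X²)²)
l(K) = (21 + K)/(-10 + K) (l(K) = (K + 21)/(K - 10) = (21 + K)/(-10 + K))
((l(V(-2)) + O(-12)) + 99)*(-34) = (((21 + (-2 + (-2)²*(1 - 2)²))/(-10 + (-2 + (-2)²*(1 - 2)²)) - 12) + 99)*(-34) = (((21 + (-2 + 4*(-1)²))/(-10 + (-2 + 4*(-1)²)) - 12) + 99)*(-34) = (((21 + (-2 + 4*1))/(-10 + (-2 + 4*1)) - 12) + 99)*(-34) = (((21 + (-2 + 4))/(-10 + (-2 + 4)) - 12) + 99)*(-34) = (((21 + 2)/(-10 + 2) - 12) + 99)*(-34) = ((23/(-8) - 12) + 99)*(-34) = ((-⅛*23 - 12) + 99)*(-34) = ((-23/8 - 12) + 99)*(-34) = (-119/8 + 99)*(-34) = (673/8)*(-34) = -11441/4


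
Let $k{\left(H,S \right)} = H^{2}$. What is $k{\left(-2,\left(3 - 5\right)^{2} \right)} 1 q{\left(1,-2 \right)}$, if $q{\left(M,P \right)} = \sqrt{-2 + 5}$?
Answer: $4 \sqrt{3} \approx 6.9282$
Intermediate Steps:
$q{\left(M,P \right)} = \sqrt{3}$
$k{\left(-2,\left(3 - 5\right)^{2} \right)} 1 q{\left(1,-2 \right)} = \left(-2\right)^{2} \cdot 1 \sqrt{3} = 4 \cdot 1 \sqrt{3} = 4 \sqrt{3}$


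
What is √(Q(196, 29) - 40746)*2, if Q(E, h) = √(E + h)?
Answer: 2*I*√40731 ≈ 403.64*I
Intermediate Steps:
√(Q(196, 29) - 40746)*2 = √(√(196 + 29) - 40746)*2 = √(√225 - 40746)*2 = √(15 - 40746)*2 = √(-40731)*2 = (I*√40731)*2 = 2*I*√40731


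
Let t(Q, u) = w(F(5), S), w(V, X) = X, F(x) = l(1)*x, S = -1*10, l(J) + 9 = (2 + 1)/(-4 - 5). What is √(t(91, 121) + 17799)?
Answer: √17789 ≈ 133.38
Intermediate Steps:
l(J) = -28/3 (l(J) = -9 + (2 + 1)/(-4 - 5) = -9 + 3/(-9) = -9 + 3*(-⅑) = -9 - ⅓ = -28/3)
S = -10
F(x) = -28*x/3
t(Q, u) = -10
√(t(91, 121) + 17799) = √(-10 + 17799) = √17789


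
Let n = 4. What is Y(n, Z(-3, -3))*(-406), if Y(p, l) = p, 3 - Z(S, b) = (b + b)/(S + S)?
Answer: -1624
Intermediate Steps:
Z(S, b) = 3 - b/S (Z(S, b) = 3 - (b + b)/(S + S) = 3 - 2*b/(2*S) = 3 - 2*b*1/(2*S) = 3 - b/S)
Y(n, Z(-3, -3))*(-406) = 4*(-406) = -1624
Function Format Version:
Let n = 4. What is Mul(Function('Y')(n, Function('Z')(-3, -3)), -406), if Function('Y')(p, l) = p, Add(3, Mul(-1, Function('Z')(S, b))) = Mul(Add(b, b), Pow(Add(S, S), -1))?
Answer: -1624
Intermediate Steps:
Function('Z')(S, b) = Add(3, Mul(-1, b, Pow(S, -1))) (Function('Z')(S, b) = Add(3, Mul(-1, Mul(Add(b, b), Pow(Add(S, S), -1)))) = Add(3, Mul(-1, Mul(Mul(2, b), Pow(Mul(2, S), -1)))) = Add(3, Mul(-1, Mul(Mul(2, b), Mul(Rational(1, 2), Pow(S, -1))))) = Add(3, Mul(-1, Mul(b, Pow(S, -1)))) = Add(3, Mul(-1, b, Pow(S, -1))))
Mul(Function('Y')(n, Function('Z')(-3, -3)), -406) = Mul(4, -406) = -1624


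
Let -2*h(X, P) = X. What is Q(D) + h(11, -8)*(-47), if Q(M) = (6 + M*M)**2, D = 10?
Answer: 22989/2 ≈ 11495.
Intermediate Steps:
h(X, P) = -X/2
Q(M) = (6 + M**2)**2
Q(D) + h(11, -8)*(-47) = (6 + 10**2)**2 - 1/2*11*(-47) = (6 + 100)**2 - 11/2*(-47) = 106**2 + 517/2 = 11236 + 517/2 = 22989/2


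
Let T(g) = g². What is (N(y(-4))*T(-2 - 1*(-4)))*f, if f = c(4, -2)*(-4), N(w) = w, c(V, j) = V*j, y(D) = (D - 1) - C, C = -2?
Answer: -384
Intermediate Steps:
y(D) = 1 + D (y(D) = (D - 1) - 1*(-2) = (-1 + D) + 2 = 1 + D)
f = 32 (f = (4*(-2))*(-4) = -8*(-4) = 32)
(N(y(-4))*T(-2 - 1*(-4)))*f = ((1 - 4)*(-2 - 1*(-4))²)*32 = -3*(-2 + 4)²*32 = -3*2²*32 = -3*4*32 = -12*32 = -384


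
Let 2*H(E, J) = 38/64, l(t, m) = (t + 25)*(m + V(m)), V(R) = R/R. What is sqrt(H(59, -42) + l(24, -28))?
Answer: I*sqrt(84653)/8 ≈ 36.369*I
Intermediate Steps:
V(R) = 1
l(t, m) = (1 + m)*(25 + t) (l(t, m) = (t + 25)*(m + 1) = (25 + t)*(1 + m) = (1 + m)*(25 + t))
H(E, J) = 19/64 (H(E, J) = (38/64)/2 = (38*(1/64))/2 = (1/2)*(19/32) = 19/64)
sqrt(H(59, -42) + l(24, -28)) = sqrt(19/64 + (25 + 24 + 25*(-28) - 28*24)) = sqrt(19/64 + (25 + 24 - 700 - 672)) = sqrt(19/64 - 1323) = sqrt(-84653/64) = I*sqrt(84653)/8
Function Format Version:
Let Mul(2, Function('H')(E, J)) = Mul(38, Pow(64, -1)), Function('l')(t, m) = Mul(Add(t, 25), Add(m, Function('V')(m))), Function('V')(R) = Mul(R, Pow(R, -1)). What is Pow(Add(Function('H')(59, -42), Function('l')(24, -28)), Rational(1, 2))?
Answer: Mul(Rational(1, 8), I, Pow(84653, Rational(1, 2))) ≈ Mul(36.369, I)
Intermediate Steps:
Function('V')(R) = 1
Function('l')(t, m) = Mul(Add(1, m), Add(25, t)) (Function('l')(t, m) = Mul(Add(t, 25), Add(m, 1)) = Mul(Add(25, t), Add(1, m)) = Mul(Add(1, m), Add(25, t)))
Function('H')(E, J) = Rational(19, 64) (Function('H')(E, J) = Mul(Rational(1, 2), Mul(38, Pow(64, -1))) = Mul(Rational(1, 2), Mul(38, Rational(1, 64))) = Mul(Rational(1, 2), Rational(19, 32)) = Rational(19, 64))
Pow(Add(Function('H')(59, -42), Function('l')(24, -28)), Rational(1, 2)) = Pow(Add(Rational(19, 64), Add(25, 24, Mul(25, -28), Mul(-28, 24))), Rational(1, 2)) = Pow(Add(Rational(19, 64), Add(25, 24, -700, -672)), Rational(1, 2)) = Pow(Add(Rational(19, 64), -1323), Rational(1, 2)) = Pow(Rational(-84653, 64), Rational(1, 2)) = Mul(Rational(1, 8), I, Pow(84653, Rational(1, 2)))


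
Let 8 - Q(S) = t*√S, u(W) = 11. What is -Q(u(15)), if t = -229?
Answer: -8 - 229*√11 ≈ -767.51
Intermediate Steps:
Q(S) = 8 + 229*√S (Q(S) = 8 - (-229)*√S = 8 + 229*√S)
-Q(u(15)) = -(8 + 229*√11) = -8 - 229*√11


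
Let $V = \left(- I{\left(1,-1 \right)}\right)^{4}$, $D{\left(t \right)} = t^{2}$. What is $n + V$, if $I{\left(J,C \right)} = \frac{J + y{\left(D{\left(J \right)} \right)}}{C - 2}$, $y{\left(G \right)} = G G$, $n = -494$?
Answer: $- \frac{39998}{81} \approx -493.8$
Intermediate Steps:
$y{\left(G \right)} = G^{2}$
$I{\left(J,C \right)} = \frac{J + J^{4}}{-2 + C}$ ($I{\left(J,C \right)} = \frac{J + \left(J^{2}\right)^{2}}{C - 2} = \frac{J + J^{4}}{-2 + C}$)
$V = \frac{16}{81}$ ($V = \left(- \frac{1 + 1^{4}}{-2 - 1}\right)^{4} = \left(- \frac{1 + 1}{-3}\right)^{4} = \left(- \frac{\left(-1\right) 2}{3}\right)^{4} = \left(\left(-1\right) \left(- \frac{2}{3}\right)\right)^{4} = \left(\frac{2}{3}\right)^{4} = \frac{16}{81} \approx 0.19753$)
$n + V = -494 + \frac{16}{81} = - \frac{39998}{81}$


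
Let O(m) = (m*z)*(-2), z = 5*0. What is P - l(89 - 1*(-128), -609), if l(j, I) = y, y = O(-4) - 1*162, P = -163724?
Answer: -163562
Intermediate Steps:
z = 0
O(m) = 0 (O(m) = (m*0)*(-2) = 0*(-2) = 0)
y = -162 (y = 0 - 1*162 = 0 - 162 = -162)
l(j, I) = -162
P - l(89 - 1*(-128), -609) = -163724 - 1*(-162) = -163724 + 162 = -163562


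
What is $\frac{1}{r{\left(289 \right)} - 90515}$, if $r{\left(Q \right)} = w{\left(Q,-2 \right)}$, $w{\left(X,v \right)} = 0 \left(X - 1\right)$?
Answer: $- \frac{1}{90515} \approx -1.1048 \cdot 10^{-5}$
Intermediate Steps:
$w{\left(X,v \right)} = 0$ ($w{\left(X,v \right)} = 0 \left(-1 + X\right) = 0$)
$r{\left(Q \right)} = 0$
$\frac{1}{r{\left(289 \right)} - 90515} = \frac{1}{0 - 90515} = \frac{1}{-90515} = - \frac{1}{90515}$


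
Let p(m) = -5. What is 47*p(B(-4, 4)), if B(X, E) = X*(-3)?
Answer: -235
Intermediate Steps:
B(X, E) = -3*X
47*p(B(-4, 4)) = 47*(-5) = -235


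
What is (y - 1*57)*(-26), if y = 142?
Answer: -2210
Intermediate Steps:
(y - 1*57)*(-26) = (142 - 1*57)*(-26) = (142 - 57)*(-26) = 85*(-26) = -2210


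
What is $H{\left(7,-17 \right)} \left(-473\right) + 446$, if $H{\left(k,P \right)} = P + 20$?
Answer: $-973$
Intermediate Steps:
$H{\left(k,P \right)} = 20 + P$
$H{\left(7,-17 \right)} \left(-473\right) + 446 = \left(20 - 17\right) \left(-473\right) + 446 = 3 \left(-473\right) + 446 = -1419 + 446 = -973$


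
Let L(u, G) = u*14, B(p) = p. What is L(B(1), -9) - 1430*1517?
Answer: -2169296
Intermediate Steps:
L(u, G) = 14*u
L(B(1), -9) - 1430*1517 = 14*1 - 1430*1517 = 14 - 2169310 = -2169296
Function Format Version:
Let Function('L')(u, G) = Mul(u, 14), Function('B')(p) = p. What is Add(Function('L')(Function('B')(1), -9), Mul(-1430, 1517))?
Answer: -2169296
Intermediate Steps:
Function('L')(u, G) = Mul(14, u)
Add(Function('L')(Function('B')(1), -9), Mul(-1430, 1517)) = Add(Mul(14, 1), Mul(-1430, 1517)) = Add(14, -2169310) = -2169296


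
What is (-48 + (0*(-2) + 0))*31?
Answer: -1488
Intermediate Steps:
(-48 + (0*(-2) + 0))*31 = (-48 + (0 + 0))*31 = (-48 + 0)*31 = -48*31 = -1488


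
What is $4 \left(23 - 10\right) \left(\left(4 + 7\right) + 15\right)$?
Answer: $1352$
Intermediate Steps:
$4 \left(23 - 10\right) \left(\left(4 + 7\right) + 15\right) = 4 \left(23 - 10\right) \left(11 + 15\right) = 4 \cdot 13 \cdot 26 = 52 \cdot 26 = 1352$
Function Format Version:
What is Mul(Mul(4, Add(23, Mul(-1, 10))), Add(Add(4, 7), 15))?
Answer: 1352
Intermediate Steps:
Mul(Mul(4, Add(23, Mul(-1, 10))), Add(Add(4, 7), 15)) = Mul(Mul(4, Add(23, -10)), Add(11, 15)) = Mul(Mul(4, 13), 26) = Mul(52, 26) = 1352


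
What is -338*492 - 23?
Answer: -166319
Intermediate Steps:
-338*492 - 23 = -166296 - 23 = -166319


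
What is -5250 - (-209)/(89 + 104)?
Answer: -1013041/193 ≈ -5248.9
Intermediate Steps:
-5250 - (-209)/(89 + 104) = -5250 - (-209)/193 = -5250 - 1*(-209/193) = -5250 + 209/193 = -1013041/193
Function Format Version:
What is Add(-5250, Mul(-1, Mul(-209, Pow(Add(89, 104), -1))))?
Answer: Rational(-1013041, 193) ≈ -5248.9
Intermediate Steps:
Add(-5250, Mul(-1, Mul(-209, Pow(Add(89, 104), -1)))) = Add(-5250, Mul(-1, Mul(-209, Pow(193, -1)))) = Add(-5250, Mul(-1, Mul(-209, Rational(1, 193)))) = Add(-5250, Mul(-1, Rational(-209, 193))) = Add(-5250, Rational(209, 193)) = Rational(-1013041, 193)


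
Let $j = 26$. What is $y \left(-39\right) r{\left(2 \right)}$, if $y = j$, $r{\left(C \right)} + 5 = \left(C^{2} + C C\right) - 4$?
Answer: $1014$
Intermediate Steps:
$r{\left(C \right)} = -9 + 2 C^{2}$ ($r{\left(C \right)} = -5 - \left(4 - C^{2} - C C\right) = -5 + \left(\left(C^{2} + C^{2}\right) - 4\right) = -5 + \left(2 C^{2} - 4\right) = -5 + \left(-4 + 2 C^{2}\right) = -9 + 2 C^{2}$)
$y = 26$
$y \left(-39\right) r{\left(2 \right)} = 26 \left(-39\right) \left(-9 + 2 \cdot 2^{2}\right) = - 1014 \left(-9 + 2 \cdot 4\right) = - 1014 \left(-9 + 8\right) = \left(-1014\right) \left(-1\right) = 1014$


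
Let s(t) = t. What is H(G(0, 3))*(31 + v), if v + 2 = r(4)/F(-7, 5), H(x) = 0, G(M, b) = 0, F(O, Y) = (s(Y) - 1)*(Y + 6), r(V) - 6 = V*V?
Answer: 0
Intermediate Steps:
r(V) = 6 + V² (r(V) = 6 + V*V = 6 + V²)
F(O, Y) = (-1 + Y)*(6 + Y) (F(O, Y) = (Y - 1)*(Y + 6) = (-1 + Y)*(6 + Y))
v = -3/2 (v = -2 + (6 + 4²)/(-6 + 5² + 5*5) = -2 + (6 + 16)/(-6 + 25 + 25) = -2 + 22/44 = -2 + 22*(1/44) = -2 + ½ = -3/2 ≈ -1.5000)
H(G(0, 3))*(31 + v) = 0*(31 - 3/2) = 0*(59/2) = 0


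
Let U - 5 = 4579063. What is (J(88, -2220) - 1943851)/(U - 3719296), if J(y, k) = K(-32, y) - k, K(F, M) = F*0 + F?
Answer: -1941663/859772 ≈ -2.2583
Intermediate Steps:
U = 4579068 (U = 5 + 4579063 = 4579068)
K(F, M) = F (K(F, M) = 0 + F = F)
J(y, k) = -32 - k
(J(88, -2220) - 1943851)/(U - 3719296) = ((-32 - 1*(-2220)) - 1943851)/(4579068 - 3719296) = ((-32 + 2220) - 1943851)/859772 = (2188 - 1943851)*(1/859772) = -1941663*1/859772 = -1941663/859772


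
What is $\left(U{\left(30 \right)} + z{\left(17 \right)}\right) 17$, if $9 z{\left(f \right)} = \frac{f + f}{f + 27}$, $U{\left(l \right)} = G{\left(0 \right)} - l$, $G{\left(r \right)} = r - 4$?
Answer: $- \frac{114155}{198} \approx -576.54$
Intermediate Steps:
$G{\left(r \right)} = -4 + r$ ($G{\left(r \right)} = r - 4 = -4 + r$)
$U{\left(l \right)} = -4 - l$ ($U{\left(l \right)} = \left(-4 + 0\right) - l = -4 - l$)
$z{\left(f \right)} = \frac{2 f}{9 \left(27 + f\right)}$ ($z{\left(f \right)} = \frac{\left(f + f\right) \frac{1}{f + 27}}{9} = \frac{2 f \frac{1}{27 + f}}{9} = \frac{2 f}{9 \left(27 + f\right)}$)
$\left(U{\left(30 \right)} + z{\left(17 \right)}\right) 17 = \left(\left(-4 - 30\right) + \frac{2}{9} \cdot 17 \frac{1}{27 + 17}\right) 17 = \left(\left(-4 - 30\right) + \frac{2}{9} \cdot 17 \cdot \frac{1}{44}\right) 17 = \left(-34 + \frac{2}{9} \cdot 17 \cdot \frac{1}{44}\right) 17 = \left(-34 + \frac{17}{198}\right) 17 = \left(- \frac{6715}{198}\right) 17 = - \frac{114155}{198}$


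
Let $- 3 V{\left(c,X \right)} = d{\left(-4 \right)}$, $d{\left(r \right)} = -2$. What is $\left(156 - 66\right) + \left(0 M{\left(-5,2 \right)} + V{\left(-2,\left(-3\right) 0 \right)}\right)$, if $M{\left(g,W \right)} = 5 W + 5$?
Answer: $\frac{272}{3} \approx 90.667$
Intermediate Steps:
$V{\left(c,X \right)} = \frac{2}{3}$ ($V{\left(c,X \right)} = \left(- \frac{1}{3}\right) \left(-2\right) = \frac{2}{3}$)
$M{\left(g,W \right)} = 5 + 5 W$
$\left(156 - 66\right) + \left(0 M{\left(-5,2 \right)} + V{\left(-2,\left(-3\right) 0 \right)}\right) = \left(156 - 66\right) + \left(0 \left(5 + 5 \cdot 2\right) + \frac{2}{3}\right) = 90 + \left(0 \left(5 + 10\right) + \frac{2}{3}\right) = 90 + \left(0 \cdot 15 + \frac{2}{3}\right) = 90 + \left(0 + \frac{2}{3}\right) = 90 + \frac{2}{3} = \frac{272}{3}$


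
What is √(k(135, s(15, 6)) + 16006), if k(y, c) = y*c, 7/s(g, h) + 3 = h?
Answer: √16321 ≈ 127.75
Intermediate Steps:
s(g, h) = 7/(-3 + h)
k(y, c) = c*y
√(k(135, s(15, 6)) + 16006) = √((7/(-3 + 6))*135 + 16006) = √((7/3)*135 + 16006) = √(315 + 16006) = √16321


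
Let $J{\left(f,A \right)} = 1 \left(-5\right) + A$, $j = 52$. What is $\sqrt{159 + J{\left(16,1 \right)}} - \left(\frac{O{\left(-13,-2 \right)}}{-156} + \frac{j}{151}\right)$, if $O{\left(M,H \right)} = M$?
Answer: $- \frac{775}{1812} + \sqrt{155} \approx 12.022$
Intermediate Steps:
$J{\left(f,A \right)} = -5 + A$
$\sqrt{159 + J{\left(16,1 \right)}} - \left(\frac{O{\left(-13,-2 \right)}}{-156} + \frac{j}{151}\right) = \sqrt{159 + \left(-5 + 1\right)} - \left(- \frac{13}{-156} + \frac{52}{151}\right) = \sqrt{159 - 4} - \left(\left(-13\right) \left(- \frac{1}{156}\right) + 52 \cdot \frac{1}{151}\right) = \sqrt{155} - \left(\frac{1}{12} + \frac{52}{151}\right) = \sqrt{155} - \frac{775}{1812} = - \frac{775}{1812} + \sqrt{155}$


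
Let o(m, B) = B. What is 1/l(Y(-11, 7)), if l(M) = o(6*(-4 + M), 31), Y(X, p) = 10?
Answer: 1/31 ≈ 0.032258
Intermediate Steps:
l(M) = 31
1/l(Y(-11, 7)) = 1/31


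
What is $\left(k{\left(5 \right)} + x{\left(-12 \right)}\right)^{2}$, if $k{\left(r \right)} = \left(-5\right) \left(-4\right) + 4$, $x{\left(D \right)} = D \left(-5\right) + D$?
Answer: $5184$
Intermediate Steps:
$x{\left(D \right)} = - 4 D$ ($x{\left(D \right)} = - 5 D + D = - 4 D$)
$k{\left(r \right)} = 24$ ($k{\left(r \right)} = 20 + 4 = 24$)
$\left(k{\left(5 \right)} + x{\left(-12 \right)}\right)^{2} = \left(24 - -48\right)^{2} = \left(24 + 48\right)^{2} = 72^{2} = 5184$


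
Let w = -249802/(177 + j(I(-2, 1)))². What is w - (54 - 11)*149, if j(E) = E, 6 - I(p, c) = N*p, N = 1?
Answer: -219529377/34225 ≈ -6414.3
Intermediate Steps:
I(p, c) = 6 - p
w = -249802/34225 (w = -249802/(177 + (6 - 1*(-2)))² = -249802/(177 + (6 + 2))² = -249802/(177 + 8)² = -249802/(185²) = -249802/34225 ≈ -7.2988)
w - (54 - 11)*149 = -249802/34225 - (54 - 11)*149 = -249802/34225 - 43*149 = -249802/34225 - 1*6407 = -249802/34225 - 6407 = -219529377/34225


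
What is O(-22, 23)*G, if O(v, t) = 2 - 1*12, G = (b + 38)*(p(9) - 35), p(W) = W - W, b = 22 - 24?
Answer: 12600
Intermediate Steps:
b = -2
p(W) = 0
G = -1260 (G = (-2 + 38)*(0 - 35) = 36*(-35) = -1260)
O(v, t) = -10 (O(v, t) = 2 - 12 = -10)
O(-22, 23)*G = -10*(-1260) = 12600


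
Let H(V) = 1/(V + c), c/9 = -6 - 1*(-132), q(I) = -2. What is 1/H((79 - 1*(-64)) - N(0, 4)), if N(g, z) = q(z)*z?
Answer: 1285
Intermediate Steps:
N(g, z) = -2*z
c = 1134 (c = 9*(-6 - 1*(-132)) = 9*(-6 + 132) = 9*126 = 1134)
H(V) = 1/(1134 + V) (H(V) = 1/(V + 1134) = 1/(1134 + V))
1/H((79 - 1*(-64)) - N(0, 4)) = 1/(1/(1134 + ((79 - 1*(-64)) - (-2)*4))) = 1/(1/(1134 + ((79 + 64) - 1*(-8)))) = 1/(1/(1134 + (143 + 8))) = 1/(1/(1134 + 151)) = 1/(1/1285) = 1285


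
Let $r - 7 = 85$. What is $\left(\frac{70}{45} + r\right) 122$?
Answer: $\frac{102724}{9} \approx 11414.0$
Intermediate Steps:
$r = 92$ ($r = 7 + 85 = 92$)
$\left(\frac{70}{45} + r\right) 122 = \left(\frac{70}{45} + 92\right) 122 = \left(70 \cdot \frac{1}{45} + 92\right) 122 = \left(\frac{14}{9} + 92\right) 122 = \frac{842}{9} \cdot 122 = \frac{102724}{9}$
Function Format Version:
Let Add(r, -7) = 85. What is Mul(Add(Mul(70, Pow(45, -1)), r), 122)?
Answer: Rational(102724, 9) ≈ 11414.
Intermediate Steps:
r = 92 (r = Add(7, 85) = 92)
Mul(Add(Mul(70, Pow(45, -1)), r), 122) = Mul(Add(Mul(70, Pow(45, -1)), 92), 122) = Mul(Add(Mul(70, Rational(1, 45)), 92), 122) = Mul(Add(Rational(14, 9), 92), 122) = Mul(Rational(842, 9), 122) = Rational(102724, 9)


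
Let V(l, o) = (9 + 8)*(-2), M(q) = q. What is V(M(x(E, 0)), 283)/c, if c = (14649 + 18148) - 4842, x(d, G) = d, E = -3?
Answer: -34/27955 ≈ -0.0012162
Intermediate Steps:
V(l, o) = -34 (V(l, o) = 17*(-2) = -34)
c = 27955 (c = 32797 - 4842 = 27955)
V(M(x(E, 0)), 283)/c = -34/27955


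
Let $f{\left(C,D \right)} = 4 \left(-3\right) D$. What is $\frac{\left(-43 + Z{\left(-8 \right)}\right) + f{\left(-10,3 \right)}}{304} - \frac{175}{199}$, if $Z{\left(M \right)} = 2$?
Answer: $- \frac{68523}{60496} \approx -1.1327$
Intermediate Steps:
$f{\left(C,D \right)} = - 12 D$
$\frac{\left(-43 + Z{\left(-8 \right)}\right) + f{\left(-10,3 \right)}}{304} - \frac{175}{199} = \frac{\left(-43 + 2\right) - 36}{304} - \frac{175}{199} = \left(-41 - 36\right) \frac{1}{304} - \frac{175}{199} = \left(-77\right) \frac{1}{304} - \frac{175}{199} = - \frac{77}{304} - \frac{175}{199} = - \frac{68523}{60496}$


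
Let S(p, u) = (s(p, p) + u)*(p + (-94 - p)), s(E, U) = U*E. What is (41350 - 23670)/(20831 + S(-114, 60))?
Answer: -17680/1206433 ≈ -0.014655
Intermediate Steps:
s(E, U) = E*U
S(p, u) = -94*u - 94*p² (S(p, u) = (p*p + u)*(p + (-94 - p)) = (p² + u)*(-94) = (u + p²)*(-94) = -94*u - 94*p²)
(41350 - 23670)/(20831 + S(-114, 60)) = (41350 - 23670)/(20831 + (-94*60 - 94*(-114)²)) = 17680/(20831 + (-5640 - 94*12996)) = 17680/(20831 + (-5640 - 1221624)) = 17680/(20831 - 1227264) = 17680/(-1206433) = 17680*(-1/1206433) = -17680/1206433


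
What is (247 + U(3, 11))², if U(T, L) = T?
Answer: 62500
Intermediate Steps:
(247 + U(3, 11))² = (247 + 3)² = 250² = 62500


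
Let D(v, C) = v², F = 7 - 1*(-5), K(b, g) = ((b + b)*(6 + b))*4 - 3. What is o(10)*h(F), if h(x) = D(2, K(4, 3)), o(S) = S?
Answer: 40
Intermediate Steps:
K(b, g) = -3 + 8*b*(6 + b) (K(b, g) = ((2*b)*(6 + b))*4 - 3 = (2*b*(6 + b))*4 - 3 = 8*b*(6 + b) - 3 = -3 + 8*b*(6 + b))
F = 12 (F = 7 + 5 = 12)
h(x) = 4 (h(x) = 2² = 4)
o(10)*h(F) = 10*4 = 40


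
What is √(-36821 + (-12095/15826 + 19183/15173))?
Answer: I*√1263011212960997030/5856778 ≈ 191.89*I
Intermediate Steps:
√(-36821 + (-12095/15826 + 19183/15173)) = √(-36821 + (-12095*1/15826 + 19183*(1/15173))) = √(-36821 + (-295/386 + 19183/15173)) = √(-36821 + 2928603/5856778) = √(-215649494135/5856778) = I*√1263011212960997030/5856778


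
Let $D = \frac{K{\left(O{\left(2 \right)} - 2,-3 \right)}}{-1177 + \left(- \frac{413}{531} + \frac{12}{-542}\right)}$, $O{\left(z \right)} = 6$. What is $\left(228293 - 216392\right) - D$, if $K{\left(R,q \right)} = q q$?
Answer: $\frac{34187477205}{2872654} \approx 11901.0$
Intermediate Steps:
$K{\left(R,q \right)} = q^{2}$
$D = - \frac{21951}{2872654}$ ($D = \frac{\left(-3\right)^{2}}{-1177 + \left(- \frac{413}{531} + \frac{12}{-542}\right)} = \frac{1}{-1177 + \left(\left(-413\right) \frac{1}{531} + 12 \left(- \frac{1}{542}\right)\right)} 9 = \frac{1}{-1177 - \frac{1951}{2439}} \cdot 9 = \frac{1}{- \frac{2872654}{2439}} \cdot 9 = \left(- \frac{2439}{2872654}\right) 9 = - \frac{21951}{2872654} \approx -0.0076414$)
$\left(228293 - 216392\right) - D = \left(228293 - 216392\right) - - \frac{21951}{2872654} = \left(228293 - 216392\right) + \frac{21951}{2872654} = 11901 + \frac{21951}{2872654} = \frac{34187477205}{2872654}$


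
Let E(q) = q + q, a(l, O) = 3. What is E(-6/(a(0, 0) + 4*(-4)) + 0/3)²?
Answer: 144/169 ≈ 0.85207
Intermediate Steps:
E(q) = 2*q
E(-6/(a(0, 0) + 4*(-4)) + 0/3)² = (2*(-6/(3 + 4*(-4)) + 0/3))² = (2*(-6/(3 - 16) + 0*(⅓)))² = (2*(-6/(-13) + 0))² = (2*(-6*(-1/13) + 0))² = (2*(6/13 + 0))² = (2*(6/13))² = (12/13)² = 144/169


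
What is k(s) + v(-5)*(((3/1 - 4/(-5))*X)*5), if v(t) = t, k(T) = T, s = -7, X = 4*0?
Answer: -7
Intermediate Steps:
X = 0
k(s) + v(-5)*(((3/1 - 4/(-5))*X)*5) = -7 - 5*(3/1 - 4/(-5))*0*5 = -7 - 5*(3*1 - 4*(-1/5))*0*5 = -7 - 5*(3 + 4/5)*0*5 = -7 - 5*(19/5)*0*5 = -7 - 0*5 = -7 - 5*0 = -7 + 0 = -7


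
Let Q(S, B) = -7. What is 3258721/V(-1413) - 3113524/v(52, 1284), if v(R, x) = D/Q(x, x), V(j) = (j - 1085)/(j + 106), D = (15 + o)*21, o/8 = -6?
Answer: 413878103401/247302 ≈ 1.6736e+6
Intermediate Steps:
o = -48 (o = 8*(-6) = -48)
D = -693 (D = (15 - 48)*21 = -33*21 = -693)
V(j) = (-1085 + j)/(106 + j)
v(R, x) = 99 (v(R, x) = -693/(-7) = -693*(-1/7) = 99)
3258721/V(-1413) - 3113524/v(52, 1284) = 3258721/(((-1085 - 1413)/(106 - 1413))) - 3113524/99 = 3258721/((-2498/(-1307))) - 3113524*1/99 = 3258721/((-1/1307*(-2498))) - 3113524/99 = 3258721/(2498/1307) - 3113524/99 = 3258721*(1307/2498) - 3113524/99 = 4259148347/2498 - 3113524/99 = 413878103401/247302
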